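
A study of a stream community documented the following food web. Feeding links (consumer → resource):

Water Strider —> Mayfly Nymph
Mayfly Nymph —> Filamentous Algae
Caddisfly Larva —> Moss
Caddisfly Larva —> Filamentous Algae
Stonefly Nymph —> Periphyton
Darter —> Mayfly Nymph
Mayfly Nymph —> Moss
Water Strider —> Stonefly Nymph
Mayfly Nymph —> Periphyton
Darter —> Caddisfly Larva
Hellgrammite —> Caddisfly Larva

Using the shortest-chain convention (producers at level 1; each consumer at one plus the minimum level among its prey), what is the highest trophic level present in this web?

3

Producers (level 1): Periphyton, Moss, Filamentous Algae.
Following each consumer down to its lowest-level prey: Moss → Caddisfly Larva → Darter (levels 1 through 3).
All prey of Darter (Caddisfly Larva 2, Mayfly Nymph 2) are at level 2 or above, so Darter is at level 1 + 2 = 3.
Every consumer has at least one prey at level 2 or below, so none exceeds level 3.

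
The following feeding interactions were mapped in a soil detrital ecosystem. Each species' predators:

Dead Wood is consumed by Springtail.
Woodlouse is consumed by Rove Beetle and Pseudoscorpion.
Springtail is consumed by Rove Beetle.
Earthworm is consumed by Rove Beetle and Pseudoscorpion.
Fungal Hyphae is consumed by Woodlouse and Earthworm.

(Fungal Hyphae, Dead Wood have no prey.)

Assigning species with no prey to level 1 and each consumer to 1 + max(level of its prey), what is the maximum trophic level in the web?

Basal resources (level 1): Fungal Hyphae, Dead Wood.
Dead Wood → Springtail → Rove Beetle gives Rove Beetle level 3.
No species has a prey at level 3, so no species reaches level 4.

3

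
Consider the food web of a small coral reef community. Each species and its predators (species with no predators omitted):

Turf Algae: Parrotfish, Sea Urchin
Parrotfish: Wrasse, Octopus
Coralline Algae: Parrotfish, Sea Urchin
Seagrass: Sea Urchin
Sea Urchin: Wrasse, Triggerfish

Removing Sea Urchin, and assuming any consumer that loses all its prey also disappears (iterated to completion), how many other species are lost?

Remove Sea Urchin.
Round 1: Triggerfish (all prey gone) → extinct.
No further losses. Total secondary extinctions: 1.

1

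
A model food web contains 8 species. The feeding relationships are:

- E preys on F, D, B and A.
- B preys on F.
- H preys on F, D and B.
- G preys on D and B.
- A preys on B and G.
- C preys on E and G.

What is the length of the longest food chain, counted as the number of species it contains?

One longest chain: F → B → G → A → E → C.
It has 6 species and 5 links.

6 species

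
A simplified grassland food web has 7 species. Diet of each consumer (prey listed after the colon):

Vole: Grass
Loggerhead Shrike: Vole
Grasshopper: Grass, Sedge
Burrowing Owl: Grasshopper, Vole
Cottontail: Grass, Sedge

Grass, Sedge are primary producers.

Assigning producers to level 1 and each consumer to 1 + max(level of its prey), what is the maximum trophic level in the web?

3

Producers (level 1): Grass, Sedge.
Grass → Grasshopper → Burrowing Owl gives Burrowing Owl level 3.
No species has a prey at level 3, so no species reaches level 4.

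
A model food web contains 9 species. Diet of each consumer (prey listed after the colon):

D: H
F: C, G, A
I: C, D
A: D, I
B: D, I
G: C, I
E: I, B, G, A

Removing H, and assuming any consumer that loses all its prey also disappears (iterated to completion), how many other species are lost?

1

Remove H.
Round 1: D (all prey gone) → extinct.
No further losses. Total secondary extinctions: 1.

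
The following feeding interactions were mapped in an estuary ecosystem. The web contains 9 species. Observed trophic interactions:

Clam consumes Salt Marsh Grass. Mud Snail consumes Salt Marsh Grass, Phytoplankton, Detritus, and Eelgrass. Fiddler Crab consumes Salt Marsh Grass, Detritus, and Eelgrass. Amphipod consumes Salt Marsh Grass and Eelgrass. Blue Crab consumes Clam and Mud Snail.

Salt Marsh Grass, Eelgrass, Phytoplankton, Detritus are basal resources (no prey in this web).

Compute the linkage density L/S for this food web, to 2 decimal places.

L/S = 1.33

There are L = 12 links among S = 9 species.
L/S = 12/9 = 1.3333 ≈ 1.33.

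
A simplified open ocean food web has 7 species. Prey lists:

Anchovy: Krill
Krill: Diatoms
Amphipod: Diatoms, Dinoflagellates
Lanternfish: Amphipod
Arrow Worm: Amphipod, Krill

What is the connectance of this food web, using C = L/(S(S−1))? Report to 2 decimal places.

The web has S = 7 species and L = 7 feeding links.
C = L / (S(S−1)) = 7 / 42 = 0.1667 ≈ 0.17.

C = 0.17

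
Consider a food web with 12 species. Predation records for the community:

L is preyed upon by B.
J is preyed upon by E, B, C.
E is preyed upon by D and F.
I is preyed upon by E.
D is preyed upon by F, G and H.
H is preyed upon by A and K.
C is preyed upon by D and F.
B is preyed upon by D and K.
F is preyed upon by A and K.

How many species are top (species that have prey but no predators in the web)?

Top species (has prey, but nothing eats it): G, A, K.
Count: 3.

3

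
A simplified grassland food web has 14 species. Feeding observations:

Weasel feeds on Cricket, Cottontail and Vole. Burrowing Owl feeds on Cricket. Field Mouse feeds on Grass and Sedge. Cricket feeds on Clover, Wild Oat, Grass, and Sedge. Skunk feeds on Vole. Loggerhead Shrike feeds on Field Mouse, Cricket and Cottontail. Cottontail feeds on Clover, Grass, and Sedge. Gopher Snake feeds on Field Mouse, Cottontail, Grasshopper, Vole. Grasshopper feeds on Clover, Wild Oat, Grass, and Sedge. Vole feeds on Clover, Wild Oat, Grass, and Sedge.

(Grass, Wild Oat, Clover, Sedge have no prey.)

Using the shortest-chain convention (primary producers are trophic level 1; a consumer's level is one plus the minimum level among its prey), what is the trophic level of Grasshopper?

Grass is a producer → level 1.
Grasshopper eats Grass → level 2.

Trophic level 2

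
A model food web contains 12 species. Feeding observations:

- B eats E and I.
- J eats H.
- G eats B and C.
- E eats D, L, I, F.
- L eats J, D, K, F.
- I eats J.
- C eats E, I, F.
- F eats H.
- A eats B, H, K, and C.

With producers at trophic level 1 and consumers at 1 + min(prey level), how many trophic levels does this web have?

Producers (level 1): H, D, K.
Following each consumer down to its lowest-level prey: D → E → B → G (levels 1 through 4).
All prey of G (B 3, C 3) are at level 3 or above, so G is at level 1 + 3 = 4.
Every consumer has at least one prey at level 3 or below, so none exceeds level 4.

4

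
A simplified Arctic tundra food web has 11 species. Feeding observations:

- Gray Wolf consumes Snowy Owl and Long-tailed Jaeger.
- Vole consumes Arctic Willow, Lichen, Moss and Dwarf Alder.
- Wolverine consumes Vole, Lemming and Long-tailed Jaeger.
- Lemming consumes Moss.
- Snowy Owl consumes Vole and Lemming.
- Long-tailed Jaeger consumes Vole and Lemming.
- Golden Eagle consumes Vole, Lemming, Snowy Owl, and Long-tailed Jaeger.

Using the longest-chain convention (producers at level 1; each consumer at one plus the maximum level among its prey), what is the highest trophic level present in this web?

Producers (level 1): Moss, Arctic Willow, Lichen, Dwarf Alder.
Moss → Lemming → Long-tailed Jaeger → Gray Wolf gives Gray Wolf level 4.
No species has a prey at level 4, so no species reaches level 5.

4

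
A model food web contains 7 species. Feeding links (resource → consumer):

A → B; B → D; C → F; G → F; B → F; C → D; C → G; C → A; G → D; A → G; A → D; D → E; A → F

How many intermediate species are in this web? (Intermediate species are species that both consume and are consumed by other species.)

Intermediate species (has both prey and predators): A, B, G, D.
Count: 4.

4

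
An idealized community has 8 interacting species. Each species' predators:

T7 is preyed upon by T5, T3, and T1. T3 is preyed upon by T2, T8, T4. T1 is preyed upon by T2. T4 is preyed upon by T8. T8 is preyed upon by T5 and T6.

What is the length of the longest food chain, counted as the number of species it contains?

5 species

One longest chain: T7 → T3 → T4 → T8 → T6.
It has 5 species and 4 links.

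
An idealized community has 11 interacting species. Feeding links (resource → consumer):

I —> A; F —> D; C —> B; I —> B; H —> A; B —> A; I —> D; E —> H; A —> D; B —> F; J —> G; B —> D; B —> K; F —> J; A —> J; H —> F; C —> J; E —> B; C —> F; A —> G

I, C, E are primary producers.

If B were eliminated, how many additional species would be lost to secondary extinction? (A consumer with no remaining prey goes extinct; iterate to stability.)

Remove B.
Round 1: K (all prey gone) → extinct.
No further losses. Total secondary extinctions: 1.

1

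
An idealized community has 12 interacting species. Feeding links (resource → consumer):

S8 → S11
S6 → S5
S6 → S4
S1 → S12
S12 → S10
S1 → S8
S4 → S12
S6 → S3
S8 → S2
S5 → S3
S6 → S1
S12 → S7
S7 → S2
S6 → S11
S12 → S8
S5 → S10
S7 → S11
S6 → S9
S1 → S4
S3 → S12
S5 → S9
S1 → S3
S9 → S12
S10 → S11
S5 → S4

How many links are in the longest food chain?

5 links

One longest chain: S6 → S5 → S9 → S12 → S8 → S2.
It has 6 species and 5 links.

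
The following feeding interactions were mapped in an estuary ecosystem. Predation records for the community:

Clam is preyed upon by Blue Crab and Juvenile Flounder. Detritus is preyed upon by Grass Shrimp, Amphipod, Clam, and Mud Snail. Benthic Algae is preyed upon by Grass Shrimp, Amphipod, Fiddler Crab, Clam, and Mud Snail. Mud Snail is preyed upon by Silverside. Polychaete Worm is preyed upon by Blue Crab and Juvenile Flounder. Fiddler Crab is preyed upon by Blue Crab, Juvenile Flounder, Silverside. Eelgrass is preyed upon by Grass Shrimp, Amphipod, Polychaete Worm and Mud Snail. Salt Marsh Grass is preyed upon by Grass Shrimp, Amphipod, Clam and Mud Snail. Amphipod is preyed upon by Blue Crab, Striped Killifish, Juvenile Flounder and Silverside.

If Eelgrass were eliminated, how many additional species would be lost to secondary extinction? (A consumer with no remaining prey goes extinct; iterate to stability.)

1

Remove Eelgrass.
Round 1: Polychaete Worm (all prey gone) → extinct.
No further losses. Total secondary extinctions: 1.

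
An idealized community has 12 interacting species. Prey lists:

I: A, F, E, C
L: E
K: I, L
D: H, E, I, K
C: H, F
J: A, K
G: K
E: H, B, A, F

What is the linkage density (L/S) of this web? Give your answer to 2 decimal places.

L/S = 1.67

There are L = 20 links among S = 12 species.
L/S = 20/12 = 1.6667 ≈ 1.67.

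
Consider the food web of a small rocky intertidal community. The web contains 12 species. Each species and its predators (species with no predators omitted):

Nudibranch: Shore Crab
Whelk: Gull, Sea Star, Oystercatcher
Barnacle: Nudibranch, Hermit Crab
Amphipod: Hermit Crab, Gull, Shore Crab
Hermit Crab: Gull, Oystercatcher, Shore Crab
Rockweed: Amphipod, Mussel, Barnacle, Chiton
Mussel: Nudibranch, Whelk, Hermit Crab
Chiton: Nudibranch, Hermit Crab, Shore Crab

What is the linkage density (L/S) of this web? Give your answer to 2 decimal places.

There are L = 22 links among S = 12 species.
L/S = 22/12 = 1.8333 ≈ 1.83.

L/S = 1.83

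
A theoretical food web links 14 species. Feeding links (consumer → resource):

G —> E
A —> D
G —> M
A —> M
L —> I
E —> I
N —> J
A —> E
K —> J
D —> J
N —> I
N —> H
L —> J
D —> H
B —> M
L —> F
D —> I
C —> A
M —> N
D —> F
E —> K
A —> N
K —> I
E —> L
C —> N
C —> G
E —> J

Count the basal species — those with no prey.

4

Basal species (no prey listed): I, H, J, F.
Count: 4.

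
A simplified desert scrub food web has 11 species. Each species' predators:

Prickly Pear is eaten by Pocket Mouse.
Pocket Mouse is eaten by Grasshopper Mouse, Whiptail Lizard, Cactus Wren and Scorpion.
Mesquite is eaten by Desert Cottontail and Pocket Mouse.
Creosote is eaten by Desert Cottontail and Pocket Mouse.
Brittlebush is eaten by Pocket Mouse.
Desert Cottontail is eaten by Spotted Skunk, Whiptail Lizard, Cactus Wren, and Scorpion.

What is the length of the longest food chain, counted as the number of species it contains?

3 species

One longest chain: Creosote → Pocket Mouse → Grasshopper Mouse.
It has 3 species and 2 links.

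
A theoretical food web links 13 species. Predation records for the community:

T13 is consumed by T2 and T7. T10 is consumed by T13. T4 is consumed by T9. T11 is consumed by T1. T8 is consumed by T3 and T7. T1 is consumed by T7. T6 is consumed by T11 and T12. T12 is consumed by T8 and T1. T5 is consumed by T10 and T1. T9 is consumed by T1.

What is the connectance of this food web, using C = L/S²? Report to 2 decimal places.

The web has S = 13 species and L = 15 feeding links.
C = L / S² = 15 / 169 = 0.0888 ≈ 0.09.

C = 0.09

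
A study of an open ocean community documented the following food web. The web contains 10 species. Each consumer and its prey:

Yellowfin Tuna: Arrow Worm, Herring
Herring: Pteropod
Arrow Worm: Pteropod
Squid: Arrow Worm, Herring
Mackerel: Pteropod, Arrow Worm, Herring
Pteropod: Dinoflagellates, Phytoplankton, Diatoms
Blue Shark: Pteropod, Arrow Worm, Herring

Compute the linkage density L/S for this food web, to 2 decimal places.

There are L = 15 links among S = 10 species.
L/S = 15/10 = 1.5000 ≈ 1.50.

L/S = 1.50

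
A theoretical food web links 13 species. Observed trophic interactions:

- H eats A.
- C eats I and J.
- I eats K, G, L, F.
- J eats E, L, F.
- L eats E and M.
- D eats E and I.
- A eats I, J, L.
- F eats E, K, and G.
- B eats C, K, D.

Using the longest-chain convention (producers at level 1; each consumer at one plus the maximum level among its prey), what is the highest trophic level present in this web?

Producers (level 1): G, E, M, K.
G → F → I → D → B gives B level 5.
No species has a prey at level 5, so no species reaches level 6.

5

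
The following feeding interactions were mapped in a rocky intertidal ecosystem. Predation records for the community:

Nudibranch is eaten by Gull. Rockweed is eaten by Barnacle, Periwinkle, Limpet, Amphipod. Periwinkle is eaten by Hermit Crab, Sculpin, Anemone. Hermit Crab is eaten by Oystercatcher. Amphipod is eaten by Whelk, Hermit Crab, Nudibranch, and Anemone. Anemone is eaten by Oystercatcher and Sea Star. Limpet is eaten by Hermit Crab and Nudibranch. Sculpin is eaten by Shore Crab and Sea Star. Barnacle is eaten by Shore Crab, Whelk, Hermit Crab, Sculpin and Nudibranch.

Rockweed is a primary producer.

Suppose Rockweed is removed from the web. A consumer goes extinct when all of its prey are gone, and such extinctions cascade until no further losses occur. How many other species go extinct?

Remove Rockweed.
Round 1: Barnacle (all prey gone), Periwinkle (all prey gone), Limpet (all prey gone), Amphipod (all prey gone) → extinct.
Round 2: Hermit Crab (all prey gone), Anemone (all prey gone), Sculpin (all prey gone), Nudibranch (all prey gone), Whelk (all prey gone) → extinct.
Round 3: Shore Crab (all prey gone), Gull (all prey gone), Oystercatcher (all prey gone), Sea Star (all prey gone) → extinct.
No further losses. Total secondary extinctions: 13.

13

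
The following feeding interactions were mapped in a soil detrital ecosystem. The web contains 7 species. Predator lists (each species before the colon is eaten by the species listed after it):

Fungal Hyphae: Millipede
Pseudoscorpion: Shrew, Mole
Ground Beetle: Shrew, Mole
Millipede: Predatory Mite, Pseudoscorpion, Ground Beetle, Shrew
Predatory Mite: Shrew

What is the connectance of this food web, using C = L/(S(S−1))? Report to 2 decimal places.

C = 0.24

The web has S = 7 species and L = 10 feeding links.
C = L / (S(S−1)) = 10 / 42 = 0.2381 ≈ 0.24.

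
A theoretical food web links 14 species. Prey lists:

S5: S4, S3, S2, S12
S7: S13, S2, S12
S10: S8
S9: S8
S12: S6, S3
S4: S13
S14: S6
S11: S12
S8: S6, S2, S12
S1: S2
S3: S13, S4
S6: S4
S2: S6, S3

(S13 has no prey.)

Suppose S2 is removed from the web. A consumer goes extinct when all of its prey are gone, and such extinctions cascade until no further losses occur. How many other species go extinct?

Remove S2.
Round 1: S1 (all prey gone) → extinct.
No further losses. Total secondary extinctions: 1.

1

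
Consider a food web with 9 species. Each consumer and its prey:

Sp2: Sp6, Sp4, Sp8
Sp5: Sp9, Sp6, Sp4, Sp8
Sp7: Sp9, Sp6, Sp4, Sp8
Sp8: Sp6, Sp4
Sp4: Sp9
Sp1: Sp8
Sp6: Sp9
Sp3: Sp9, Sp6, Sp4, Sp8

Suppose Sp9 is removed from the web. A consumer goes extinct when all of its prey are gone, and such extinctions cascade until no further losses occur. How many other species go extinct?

8

Remove Sp9.
Round 1: Sp6 (all prey gone), Sp4 (all prey gone) → extinct.
Round 2: Sp8 (all prey gone) → extinct.
Round 3: Sp1 (all prey gone), Sp3 (all prey gone), Sp2 (all prey gone), Sp5 (all prey gone), Sp7 (all prey gone) → extinct.
No further losses. Total secondary extinctions: 8.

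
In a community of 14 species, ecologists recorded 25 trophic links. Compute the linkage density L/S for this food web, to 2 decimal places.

L/S = 1.79

There are L = 25 links among S = 14 species.
L/S = 25/14 = 1.7857 ≈ 1.79.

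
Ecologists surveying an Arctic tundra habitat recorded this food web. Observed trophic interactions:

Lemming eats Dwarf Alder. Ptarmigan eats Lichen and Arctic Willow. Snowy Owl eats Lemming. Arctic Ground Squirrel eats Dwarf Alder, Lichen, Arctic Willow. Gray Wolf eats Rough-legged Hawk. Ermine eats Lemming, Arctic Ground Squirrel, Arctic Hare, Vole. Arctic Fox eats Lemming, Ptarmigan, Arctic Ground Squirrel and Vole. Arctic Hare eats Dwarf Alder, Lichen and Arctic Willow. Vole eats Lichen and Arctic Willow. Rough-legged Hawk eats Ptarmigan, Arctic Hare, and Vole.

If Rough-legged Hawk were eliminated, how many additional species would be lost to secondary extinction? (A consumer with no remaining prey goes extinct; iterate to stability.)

1

Remove Rough-legged Hawk.
Round 1: Gray Wolf (all prey gone) → extinct.
No further losses. Total secondary extinctions: 1.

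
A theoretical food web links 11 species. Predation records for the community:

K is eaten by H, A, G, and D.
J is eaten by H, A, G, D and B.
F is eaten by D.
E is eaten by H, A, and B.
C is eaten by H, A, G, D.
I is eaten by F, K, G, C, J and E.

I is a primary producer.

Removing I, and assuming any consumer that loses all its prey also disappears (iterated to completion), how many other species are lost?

Remove I.
Round 1: E (all prey gone), K (all prey gone), C (all prey gone), J (all prey gone), F (all prey gone) → extinct.
Round 2: B (all prey gone), H (all prey gone), A (all prey gone), G (all prey gone), D (all prey gone) → extinct.
No further losses. Total secondary extinctions: 10.

10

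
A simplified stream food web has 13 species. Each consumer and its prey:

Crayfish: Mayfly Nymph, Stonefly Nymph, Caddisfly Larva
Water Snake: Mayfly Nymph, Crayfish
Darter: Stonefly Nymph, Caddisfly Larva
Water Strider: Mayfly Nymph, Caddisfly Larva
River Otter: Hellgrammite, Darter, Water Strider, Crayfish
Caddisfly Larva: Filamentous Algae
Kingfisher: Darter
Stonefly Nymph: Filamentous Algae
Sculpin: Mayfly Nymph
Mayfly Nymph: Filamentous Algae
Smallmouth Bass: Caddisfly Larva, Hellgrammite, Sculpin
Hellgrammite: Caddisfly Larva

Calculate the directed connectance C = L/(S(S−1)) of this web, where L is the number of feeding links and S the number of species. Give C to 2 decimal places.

C = 0.14

The web has S = 13 species and L = 22 feeding links.
C = L / (S(S−1)) = 22 / 156 = 0.1410 ≈ 0.14.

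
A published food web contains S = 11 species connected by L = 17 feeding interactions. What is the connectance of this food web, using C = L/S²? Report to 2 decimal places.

C = 0.14

The web has S = 11 species and L = 17 feeding links.
C = L / S² = 17 / 121 = 0.1405 ≈ 0.14.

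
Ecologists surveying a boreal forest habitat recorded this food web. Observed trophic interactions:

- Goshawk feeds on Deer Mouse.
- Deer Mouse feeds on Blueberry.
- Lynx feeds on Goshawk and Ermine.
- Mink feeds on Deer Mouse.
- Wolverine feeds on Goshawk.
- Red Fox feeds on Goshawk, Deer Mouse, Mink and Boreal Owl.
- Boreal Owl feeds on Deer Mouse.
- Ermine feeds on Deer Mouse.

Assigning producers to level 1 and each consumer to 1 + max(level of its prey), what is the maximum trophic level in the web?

4

Producers (level 1): Blueberry.
Blueberry → Deer Mouse → Ermine → Lynx gives Lynx level 4.
No species has a prey at level 4, so no species reaches level 5.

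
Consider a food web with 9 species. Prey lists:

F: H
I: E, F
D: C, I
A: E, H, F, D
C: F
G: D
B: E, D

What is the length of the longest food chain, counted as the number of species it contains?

5 species

One longest chain: H → F → C → D → B.
It has 5 species and 4 links.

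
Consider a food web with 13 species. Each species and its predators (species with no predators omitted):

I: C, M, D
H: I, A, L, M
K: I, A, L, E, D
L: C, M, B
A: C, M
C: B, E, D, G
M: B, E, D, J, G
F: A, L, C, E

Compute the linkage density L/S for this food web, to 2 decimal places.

L/S = 2.31

There are L = 30 links among S = 13 species.
L/S = 30/13 = 2.3077 ≈ 2.31.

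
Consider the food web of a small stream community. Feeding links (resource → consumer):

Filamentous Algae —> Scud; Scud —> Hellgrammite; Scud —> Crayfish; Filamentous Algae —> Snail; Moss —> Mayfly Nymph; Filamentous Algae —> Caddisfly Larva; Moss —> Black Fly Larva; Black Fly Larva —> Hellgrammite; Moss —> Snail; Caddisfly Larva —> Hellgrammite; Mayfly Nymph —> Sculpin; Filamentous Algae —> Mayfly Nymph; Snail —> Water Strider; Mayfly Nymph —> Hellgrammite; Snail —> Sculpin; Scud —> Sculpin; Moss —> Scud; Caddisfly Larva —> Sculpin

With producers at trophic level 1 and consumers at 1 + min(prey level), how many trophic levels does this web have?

Producers (level 1): Filamentous Algae, Moss.
Following each consumer down to its lowest-level prey: Filamentous Algae → Snail → Water Strider (levels 1 through 3).
All prey of Water Strider (Snail 2) are at level 2 or above, so Water Strider is at level 1 + 2 = 3.
Every consumer has at least one prey at level 2 or below, so none exceeds level 3.

3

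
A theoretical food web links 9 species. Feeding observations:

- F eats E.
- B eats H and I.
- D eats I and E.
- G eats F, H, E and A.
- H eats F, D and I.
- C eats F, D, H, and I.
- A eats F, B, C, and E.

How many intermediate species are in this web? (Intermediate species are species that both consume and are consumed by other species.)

6

Intermediate species (has both prey and predators): F, D, H, B, C, A.
Count: 6.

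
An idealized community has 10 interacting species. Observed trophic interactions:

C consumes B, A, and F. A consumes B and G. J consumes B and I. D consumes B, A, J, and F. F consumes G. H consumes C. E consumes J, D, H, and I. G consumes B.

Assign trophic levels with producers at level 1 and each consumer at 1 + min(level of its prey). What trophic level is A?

B is a producer → level 1.
A eats B → level 2.

Trophic level 2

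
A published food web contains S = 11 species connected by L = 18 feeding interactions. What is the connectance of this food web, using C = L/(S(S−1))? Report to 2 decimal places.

The web has S = 11 species and L = 18 feeding links.
C = L / (S(S−1)) = 18 / 110 = 0.1636 ≈ 0.16.

C = 0.16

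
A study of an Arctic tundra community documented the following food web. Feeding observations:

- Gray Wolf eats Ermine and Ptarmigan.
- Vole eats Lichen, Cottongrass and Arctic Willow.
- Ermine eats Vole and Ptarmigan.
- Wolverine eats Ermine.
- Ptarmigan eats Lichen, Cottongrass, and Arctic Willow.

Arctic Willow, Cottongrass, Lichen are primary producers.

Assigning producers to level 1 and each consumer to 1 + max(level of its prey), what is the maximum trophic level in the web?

4

Producers (level 1): Arctic Willow, Cottongrass, Lichen.
Arctic Willow → Ptarmigan → Ermine → Wolverine gives Wolverine level 4.
No species has a prey at level 4, so no species reaches level 5.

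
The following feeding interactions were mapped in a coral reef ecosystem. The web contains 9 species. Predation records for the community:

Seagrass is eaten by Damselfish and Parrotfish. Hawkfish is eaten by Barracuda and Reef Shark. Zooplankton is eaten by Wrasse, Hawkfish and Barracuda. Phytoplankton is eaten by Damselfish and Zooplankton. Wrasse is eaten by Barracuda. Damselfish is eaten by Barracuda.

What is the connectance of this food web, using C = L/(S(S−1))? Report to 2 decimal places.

C = 0.15

The web has S = 9 species and L = 11 feeding links.
C = L / (S(S−1)) = 11 / 72 = 0.1528 ≈ 0.15.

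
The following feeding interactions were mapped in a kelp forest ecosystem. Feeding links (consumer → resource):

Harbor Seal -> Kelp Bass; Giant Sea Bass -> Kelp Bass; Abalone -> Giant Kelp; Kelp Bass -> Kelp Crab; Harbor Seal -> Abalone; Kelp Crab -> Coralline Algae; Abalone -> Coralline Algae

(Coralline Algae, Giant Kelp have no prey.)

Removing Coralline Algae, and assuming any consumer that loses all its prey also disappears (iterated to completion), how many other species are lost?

3

Remove Coralline Algae.
Round 1: Kelp Crab (all prey gone) → extinct.
Round 2: Kelp Bass (all prey gone) → extinct.
Round 3: Giant Sea Bass (all prey gone) → extinct.
No further losses. Total secondary extinctions: 3.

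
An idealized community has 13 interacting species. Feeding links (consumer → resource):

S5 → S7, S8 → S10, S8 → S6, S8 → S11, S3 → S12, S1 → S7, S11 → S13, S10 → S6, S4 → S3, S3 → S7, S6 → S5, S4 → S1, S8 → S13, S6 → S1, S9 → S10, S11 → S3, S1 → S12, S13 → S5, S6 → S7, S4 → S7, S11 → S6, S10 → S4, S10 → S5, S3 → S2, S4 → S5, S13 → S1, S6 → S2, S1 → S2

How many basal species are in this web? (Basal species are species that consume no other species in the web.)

Basal species (no prey listed): S12, S7, S2.
Count: 3.

3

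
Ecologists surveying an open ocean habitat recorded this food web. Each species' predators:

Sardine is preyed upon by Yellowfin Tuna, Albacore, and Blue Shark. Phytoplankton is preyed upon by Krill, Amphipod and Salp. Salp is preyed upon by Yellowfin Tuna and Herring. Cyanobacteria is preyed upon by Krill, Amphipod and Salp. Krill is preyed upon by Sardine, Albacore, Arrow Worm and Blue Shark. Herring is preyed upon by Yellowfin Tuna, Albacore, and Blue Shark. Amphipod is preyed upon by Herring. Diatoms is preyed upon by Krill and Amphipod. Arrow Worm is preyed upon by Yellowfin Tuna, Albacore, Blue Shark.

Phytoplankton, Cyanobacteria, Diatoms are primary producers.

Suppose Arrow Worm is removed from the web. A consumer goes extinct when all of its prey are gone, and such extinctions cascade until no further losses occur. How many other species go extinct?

Remove Arrow Worm.
Every predator of it retains at least one other prey: Albacore still has Krill, Sardine, Herring; Blue Shark still has Krill, Sardine, Herring; Yellowfin Tuna still has Salp, Sardine, Herring.
No consumer loses all prey, so no secondary extinctions occur.

0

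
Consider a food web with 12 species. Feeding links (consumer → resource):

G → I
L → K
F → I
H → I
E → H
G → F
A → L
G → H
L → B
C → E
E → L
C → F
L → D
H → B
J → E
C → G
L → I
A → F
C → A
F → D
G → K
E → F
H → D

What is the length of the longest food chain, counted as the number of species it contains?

One longest chain: I → H → E → C.
It has 4 species and 3 links.

4 species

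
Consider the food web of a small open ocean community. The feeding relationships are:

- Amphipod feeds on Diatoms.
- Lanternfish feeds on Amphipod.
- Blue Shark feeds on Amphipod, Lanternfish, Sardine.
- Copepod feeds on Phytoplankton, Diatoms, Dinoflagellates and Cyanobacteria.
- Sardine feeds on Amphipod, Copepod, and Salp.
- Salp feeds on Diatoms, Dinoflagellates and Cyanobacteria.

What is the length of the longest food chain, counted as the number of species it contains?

One longest chain: Diatoms → Amphipod → Lanternfish → Blue Shark.
It has 4 species and 3 links.

4 species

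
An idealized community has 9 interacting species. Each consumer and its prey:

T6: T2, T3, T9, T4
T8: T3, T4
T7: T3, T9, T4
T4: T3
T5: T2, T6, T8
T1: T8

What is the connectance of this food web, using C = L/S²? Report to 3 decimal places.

C = 0.173

The web has S = 9 species and L = 14 feeding links.
C = L / S² = 14 / 81 = 0.1728 ≈ 0.173.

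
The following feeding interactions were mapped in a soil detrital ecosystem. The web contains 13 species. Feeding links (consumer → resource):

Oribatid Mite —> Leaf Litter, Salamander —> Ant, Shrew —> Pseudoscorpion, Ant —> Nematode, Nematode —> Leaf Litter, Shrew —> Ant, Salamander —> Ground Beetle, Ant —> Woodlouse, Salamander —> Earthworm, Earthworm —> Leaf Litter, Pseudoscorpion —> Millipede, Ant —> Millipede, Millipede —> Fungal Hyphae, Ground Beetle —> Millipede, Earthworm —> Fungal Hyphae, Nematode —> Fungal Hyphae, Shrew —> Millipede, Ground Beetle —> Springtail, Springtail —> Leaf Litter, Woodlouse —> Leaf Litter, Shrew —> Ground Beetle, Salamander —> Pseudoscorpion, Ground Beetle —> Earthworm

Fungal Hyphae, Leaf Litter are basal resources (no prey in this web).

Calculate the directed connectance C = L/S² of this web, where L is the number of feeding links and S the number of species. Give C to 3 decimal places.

C = 0.136

The web has S = 13 species and L = 23 feeding links.
C = L / S² = 23 / 169 = 0.1361 ≈ 0.136.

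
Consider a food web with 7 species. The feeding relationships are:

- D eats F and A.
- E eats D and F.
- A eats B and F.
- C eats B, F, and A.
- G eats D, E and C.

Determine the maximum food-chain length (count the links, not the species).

4 links

One longest chain: F → A → D → E → G.
It has 5 species and 4 links.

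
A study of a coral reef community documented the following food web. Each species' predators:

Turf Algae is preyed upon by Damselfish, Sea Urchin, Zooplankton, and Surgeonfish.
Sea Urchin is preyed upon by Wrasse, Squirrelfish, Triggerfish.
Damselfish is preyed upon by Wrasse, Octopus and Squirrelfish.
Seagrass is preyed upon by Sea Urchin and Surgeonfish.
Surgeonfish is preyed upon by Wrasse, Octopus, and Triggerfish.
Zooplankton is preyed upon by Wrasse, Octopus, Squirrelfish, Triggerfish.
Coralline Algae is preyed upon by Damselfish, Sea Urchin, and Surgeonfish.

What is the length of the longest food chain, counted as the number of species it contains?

3 species

One longest chain: Seagrass → Surgeonfish → Wrasse.
It has 3 species and 2 links.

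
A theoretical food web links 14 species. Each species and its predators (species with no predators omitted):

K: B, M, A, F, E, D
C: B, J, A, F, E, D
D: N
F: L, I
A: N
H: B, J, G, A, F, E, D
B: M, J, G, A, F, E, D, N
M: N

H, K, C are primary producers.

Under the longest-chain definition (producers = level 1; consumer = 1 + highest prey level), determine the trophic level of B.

Trophic level 2

H is a producer → level 1.
B eats H (level 1); other prey at levels: K 1, C 1 → level 2.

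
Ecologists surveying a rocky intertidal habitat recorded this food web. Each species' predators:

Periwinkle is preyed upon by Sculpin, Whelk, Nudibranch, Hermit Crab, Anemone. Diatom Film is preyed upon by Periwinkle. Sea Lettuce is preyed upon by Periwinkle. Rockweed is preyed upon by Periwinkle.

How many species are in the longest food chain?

3 species

One longest chain: Rockweed → Periwinkle → Sculpin.
It has 3 species and 2 links.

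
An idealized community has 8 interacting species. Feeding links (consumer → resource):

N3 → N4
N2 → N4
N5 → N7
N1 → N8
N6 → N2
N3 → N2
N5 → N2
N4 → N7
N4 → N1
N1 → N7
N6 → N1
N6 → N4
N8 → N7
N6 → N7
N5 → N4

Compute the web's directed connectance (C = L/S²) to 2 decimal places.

C = 0.23

The web has S = 8 species and L = 15 feeding links.
C = L / S² = 15 / 64 = 0.2344 ≈ 0.23.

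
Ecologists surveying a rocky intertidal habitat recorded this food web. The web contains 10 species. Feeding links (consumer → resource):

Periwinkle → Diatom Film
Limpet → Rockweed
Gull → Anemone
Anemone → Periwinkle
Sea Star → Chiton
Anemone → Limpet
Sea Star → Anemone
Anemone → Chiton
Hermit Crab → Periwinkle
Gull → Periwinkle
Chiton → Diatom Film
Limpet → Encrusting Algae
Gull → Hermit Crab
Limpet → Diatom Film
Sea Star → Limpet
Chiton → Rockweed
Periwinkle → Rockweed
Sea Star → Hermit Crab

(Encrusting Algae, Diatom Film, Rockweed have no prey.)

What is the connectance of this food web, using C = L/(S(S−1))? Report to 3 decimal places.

C = 0.200

The web has S = 10 species and L = 18 feeding links.
C = L / (S(S−1)) = 18 / 90 = 0.2000 ≈ 0.200.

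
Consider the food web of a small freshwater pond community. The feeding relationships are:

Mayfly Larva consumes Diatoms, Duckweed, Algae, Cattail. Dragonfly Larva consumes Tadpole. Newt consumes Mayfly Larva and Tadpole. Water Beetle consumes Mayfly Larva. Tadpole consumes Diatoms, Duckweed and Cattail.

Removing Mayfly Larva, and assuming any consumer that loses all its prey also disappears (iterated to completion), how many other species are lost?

1

Remove Mayfly Larva.
Round 1: Water Beetle (all prey gone) → extinct.
No further losses. Total secondary extinctions: 1.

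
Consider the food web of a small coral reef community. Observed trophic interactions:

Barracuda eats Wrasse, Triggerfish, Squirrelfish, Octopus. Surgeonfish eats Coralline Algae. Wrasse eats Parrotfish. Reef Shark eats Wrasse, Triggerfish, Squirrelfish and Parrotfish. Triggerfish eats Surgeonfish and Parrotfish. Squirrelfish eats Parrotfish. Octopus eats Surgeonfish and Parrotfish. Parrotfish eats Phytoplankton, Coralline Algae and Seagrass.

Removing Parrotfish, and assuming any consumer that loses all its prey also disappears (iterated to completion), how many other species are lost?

Remove Parrotfish.
Round 1: Squirrelfish (all prey gone), Wrasse (all prey gone) → extinct.
No further losses. Total secondary extinctions: 2.

2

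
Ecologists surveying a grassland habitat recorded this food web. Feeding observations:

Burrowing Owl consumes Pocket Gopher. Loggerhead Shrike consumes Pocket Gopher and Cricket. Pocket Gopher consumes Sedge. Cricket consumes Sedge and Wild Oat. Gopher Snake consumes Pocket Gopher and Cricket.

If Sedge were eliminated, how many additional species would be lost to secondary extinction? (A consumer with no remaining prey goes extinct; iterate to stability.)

2

Remove Sedge.
Round 1: Pocket Gopher (all prey gone) → extinct.
Round 2: Burrowing Owl (all prey gone) → extinct.
No further losses. Total secondary extinctions: 2.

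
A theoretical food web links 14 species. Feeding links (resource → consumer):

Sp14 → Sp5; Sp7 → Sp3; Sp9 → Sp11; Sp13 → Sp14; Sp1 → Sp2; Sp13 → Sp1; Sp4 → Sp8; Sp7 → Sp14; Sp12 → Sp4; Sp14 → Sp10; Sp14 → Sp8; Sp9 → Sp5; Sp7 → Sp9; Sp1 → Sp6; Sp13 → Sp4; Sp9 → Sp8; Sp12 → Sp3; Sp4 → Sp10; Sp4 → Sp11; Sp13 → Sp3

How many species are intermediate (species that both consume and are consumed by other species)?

4

Intermediate species (has both prey and predators): Sp4, Sp14, Sp1, Sp9.
Count: 4.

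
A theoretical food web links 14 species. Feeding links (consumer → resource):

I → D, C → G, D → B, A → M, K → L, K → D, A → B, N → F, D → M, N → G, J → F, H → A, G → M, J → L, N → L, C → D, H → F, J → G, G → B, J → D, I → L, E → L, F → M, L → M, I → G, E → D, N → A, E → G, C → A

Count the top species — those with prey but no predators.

7

Top species (has prey, but nothing eats it): H, E, N, C, K, I, J.
Count: 7.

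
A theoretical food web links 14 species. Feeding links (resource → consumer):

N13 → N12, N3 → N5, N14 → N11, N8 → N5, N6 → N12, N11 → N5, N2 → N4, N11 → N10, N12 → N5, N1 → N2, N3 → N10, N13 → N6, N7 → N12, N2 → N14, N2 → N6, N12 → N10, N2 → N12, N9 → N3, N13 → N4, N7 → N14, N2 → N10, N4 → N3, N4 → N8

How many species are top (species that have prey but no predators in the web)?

Top species (has prey, but nothing eats it): N5, N10.
Count: 2.

2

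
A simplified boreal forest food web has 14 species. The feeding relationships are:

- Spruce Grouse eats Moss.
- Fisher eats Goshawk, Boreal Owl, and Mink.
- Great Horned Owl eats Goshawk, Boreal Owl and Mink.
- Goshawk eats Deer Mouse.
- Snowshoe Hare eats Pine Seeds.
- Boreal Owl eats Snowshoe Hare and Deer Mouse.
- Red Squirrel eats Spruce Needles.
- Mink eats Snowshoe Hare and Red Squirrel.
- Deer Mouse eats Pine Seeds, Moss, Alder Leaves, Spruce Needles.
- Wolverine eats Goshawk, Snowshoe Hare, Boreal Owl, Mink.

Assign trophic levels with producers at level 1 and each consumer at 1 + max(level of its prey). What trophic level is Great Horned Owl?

Trophic level 4

Spruce Needles is a producer → level 1.
Deer Mouse eats Spruce Needles (level 1); other prey at levels: Pine Seeds 1, Moss 1, Alder Leaves 1 → level 2.
Boreal Owl eats Deer Mouse (level 2); other prey at levels: Snowshoe Hare 2 → level 3.
Great Horned Owl eats Boreal Owl (level 3); other prey at levels: Goshawk 3, Mink 3 → level 4.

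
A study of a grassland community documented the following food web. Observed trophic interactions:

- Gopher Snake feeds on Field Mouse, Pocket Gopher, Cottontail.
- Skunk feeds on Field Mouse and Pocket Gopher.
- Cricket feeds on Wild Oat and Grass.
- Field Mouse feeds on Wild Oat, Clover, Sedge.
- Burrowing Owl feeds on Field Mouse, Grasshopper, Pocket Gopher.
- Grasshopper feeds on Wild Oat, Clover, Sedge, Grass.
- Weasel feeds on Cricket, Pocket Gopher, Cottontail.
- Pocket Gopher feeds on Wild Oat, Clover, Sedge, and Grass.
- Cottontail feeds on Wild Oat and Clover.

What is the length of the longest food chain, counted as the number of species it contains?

3 species

One longest chain: Grass → Cricket → Weasel.
It has 3 species and 2 links.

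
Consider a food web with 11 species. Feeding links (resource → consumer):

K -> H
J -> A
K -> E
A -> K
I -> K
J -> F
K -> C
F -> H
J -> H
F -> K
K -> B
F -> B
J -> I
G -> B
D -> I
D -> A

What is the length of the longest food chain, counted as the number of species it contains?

4 species

One longest chain: J → F → K → C.
It has 4 species and 3 links.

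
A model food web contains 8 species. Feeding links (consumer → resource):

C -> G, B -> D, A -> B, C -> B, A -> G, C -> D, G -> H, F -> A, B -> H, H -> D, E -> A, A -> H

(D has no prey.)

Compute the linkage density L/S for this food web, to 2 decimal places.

L/S = 1.50

There are L = 12 links among S = 8 species.
L/S = 12/8 = 1.5000 ≈ 1.50.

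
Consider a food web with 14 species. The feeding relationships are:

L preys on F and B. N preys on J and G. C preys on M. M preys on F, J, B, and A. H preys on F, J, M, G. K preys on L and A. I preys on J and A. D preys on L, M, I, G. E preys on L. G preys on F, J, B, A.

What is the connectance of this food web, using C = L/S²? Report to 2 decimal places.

C = 0.13

The web has S = 14 species and L = 26 feeding links.
C = L / S² = 26 / 196 = 0.1327 ≈ 0.13.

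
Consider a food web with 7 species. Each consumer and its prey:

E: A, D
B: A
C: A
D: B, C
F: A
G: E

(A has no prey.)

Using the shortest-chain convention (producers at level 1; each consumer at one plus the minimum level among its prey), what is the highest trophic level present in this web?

3

Producers (level 1): A.
Following each consumer down to its lowest-level prey: A → E → G (levels 1 through 3).
All prey of G (E 2) are at level 2 or above, so G is at level 1 + 2 = 3.
Every consumer has at least one prey at level 2 or below, so none exceeds level 3.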